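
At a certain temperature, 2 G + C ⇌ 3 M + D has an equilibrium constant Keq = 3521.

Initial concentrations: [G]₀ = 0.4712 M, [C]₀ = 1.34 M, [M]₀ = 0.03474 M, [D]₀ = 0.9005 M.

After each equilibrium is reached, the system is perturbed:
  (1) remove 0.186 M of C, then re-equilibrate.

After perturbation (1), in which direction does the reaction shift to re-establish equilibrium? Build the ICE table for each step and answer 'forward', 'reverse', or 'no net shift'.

Direction: reverse

Q₀ = 1.2690e-04 vs Keq = 3521 ⇒ Q<K, forward
Step 1:
                  G         C         M         D
  I          0.4712      1.34   0.03474    0.9005
  C         -0.4607   -0.2303     0.691    0.2303
  E         0.01052      1.11    0.7258     1.131
  solve Keq expr → x = 0.2303; check Q = 3521
Then remove 0.186 M of C.
Step 2:
                  G         C         M         D
  I         0.01052    0.9237    0.7258     1.131
  C       9.7040e-04 4.8520e-04 -0.001456 -4.8520e-04
  E         0.01149    0.9241    0.7243      1.13
  solve Keq expr → x = -4.8520e-04; check Q = 3521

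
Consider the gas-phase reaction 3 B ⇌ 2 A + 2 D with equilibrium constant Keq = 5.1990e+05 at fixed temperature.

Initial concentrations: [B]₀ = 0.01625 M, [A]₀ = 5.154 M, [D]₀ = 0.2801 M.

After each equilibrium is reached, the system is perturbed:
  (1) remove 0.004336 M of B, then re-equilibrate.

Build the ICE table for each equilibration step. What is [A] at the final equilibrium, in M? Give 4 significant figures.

[A]_eq = 5.151 M

Q₀ = 4.8569e+05 vs Keq = 5.1990e+05 ⇒ Q<K, forward
Step 1:
                   B          A          D
  Initial    0.01625      5.154     0.2801
  Change  -3.5515e-04 2.3677e-04 2.3677e-04
  Equil      0.01589      5.154     0.2803
  solve Keq expr → x = 1.1838e-04; check Q = 5.1990e+05
Then remove 0.004336 M of B.
Step 2:
                   B          A          D
  Initial    0.01156      5.154     0.2803
  Change    0.004224  -0.002816  -0.002816
  Equil      0.01578      5.151     0.2775
  solve Keq expr → x = -0.001408; check Q = 5.1990e+05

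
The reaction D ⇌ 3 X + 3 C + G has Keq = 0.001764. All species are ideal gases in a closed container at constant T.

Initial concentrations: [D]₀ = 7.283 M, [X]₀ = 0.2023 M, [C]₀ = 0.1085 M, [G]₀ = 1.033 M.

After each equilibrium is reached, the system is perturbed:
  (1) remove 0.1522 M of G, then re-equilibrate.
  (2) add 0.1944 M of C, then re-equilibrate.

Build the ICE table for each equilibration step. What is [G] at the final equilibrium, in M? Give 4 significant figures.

Q₀ = 1.4999e-06 vs Keq = 0.001764 ⇒ Q<K, forward
Step 1:
                  D         X         C         G
  init        7.283    0.2023    0.1085     1.033
  Δ         -0.1064    0.3193    0.3193    0.1064
  eq          7.177    0.5216    0.4278     1.139
  solve Keq expr → x = 0.1064; check Q = 0.001764
Then remove 0.1522 M of G.
Step 2:
                  D         X         C         G
  init        7.177    0.5216    0.4278    0.9872
  Δ       -0.003677   0.01103   0.01103  0.003677
  eq          7.173    0.5326    0.4388    0.9909
  solve Keq expr → x = 0.003677; check Q = 0.001764
Then add 0.1944 M of C.
Step 3:
                  D         X         C         G
  init        7.173    0.5326    0.6332    0.9909
  Δ         0.03131  -0.09393  -0.09393  -0.03131
  eq          7.204    0.4387    0.5393    0.9596
  solve Keq expr → x = -0.03131; check Q = 0.001764

[G]_eq = 0.9596 M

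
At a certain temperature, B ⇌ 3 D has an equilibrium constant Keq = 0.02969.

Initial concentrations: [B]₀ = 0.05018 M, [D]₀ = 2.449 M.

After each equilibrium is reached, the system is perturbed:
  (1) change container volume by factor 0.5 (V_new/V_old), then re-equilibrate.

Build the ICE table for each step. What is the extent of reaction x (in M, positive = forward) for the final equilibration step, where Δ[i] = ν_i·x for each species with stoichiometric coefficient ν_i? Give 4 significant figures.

x = -0.06834 M

Q₀ = 292.7 vs Keq = 0.02969 ⇒ Q>K, reverse
Step 1:
                   B          D
  init       0.05018      2.449
  Δ           0.7217     -2.165
  eq          0.7718      0.284
  solve Keq expr → x = -0.7217; check Q = 0.02969
Then change container volume by factor 0.5 (V_new/V_old).
Step 2:
                   B          D
  init         1.544     0.5681
  Δ          0.06834     -0.205
  eq           1.612     0.3631
  solve Keq expr → x = -0.06834; check Q = 0.02969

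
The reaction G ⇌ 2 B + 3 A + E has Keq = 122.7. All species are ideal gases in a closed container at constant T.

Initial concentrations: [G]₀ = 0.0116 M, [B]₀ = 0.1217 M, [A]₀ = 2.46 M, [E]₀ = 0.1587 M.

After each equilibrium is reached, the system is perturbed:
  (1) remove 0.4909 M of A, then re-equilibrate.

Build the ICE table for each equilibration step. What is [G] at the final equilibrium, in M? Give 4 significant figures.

[G]_eq = 2.3243e-04 M

Q₀ = 3.017 vs Keq = 122.7 ⇒ Q<K, forward
Step 1:
                   G          B          A          E
  I           0.0116     0.1217       2.46     0.1587
  C         -0.01115    0.02231    0.03346    0.01115
  E       4.4507e-04      0.144      2.493     0.1699
  solve Keq expr → x = 0.01115; check Q = 122.7
Then remove 0.4909 M of A.
Step 2:
                   G          B          A          E
  I       4.4507e-04      0.144      2.003     0.1699
  C       -2.1264e-04 4.2527e-04 6.3791e-04 2.1264e-04
  E       2.3243e-04     0.1444      2.003     0.1701
  solve Keq expr → x = 2.1264e-04; check Q = 122.7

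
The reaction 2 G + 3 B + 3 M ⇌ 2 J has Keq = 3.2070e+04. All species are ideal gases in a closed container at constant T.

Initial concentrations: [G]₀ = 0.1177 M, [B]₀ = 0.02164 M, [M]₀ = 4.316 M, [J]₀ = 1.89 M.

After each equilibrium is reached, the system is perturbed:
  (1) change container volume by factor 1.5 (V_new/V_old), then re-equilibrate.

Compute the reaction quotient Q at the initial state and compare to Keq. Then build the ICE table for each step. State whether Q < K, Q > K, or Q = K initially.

Q₀ = 3.1649e+05 vs Keq = 3.2070e+04 ⇒ Q>K, reverse
Step 1:
                   G          B          M          J
  init        0.1177    0.02164      4.316       1.89
  Δ            0.014      0.021      0.021     -0.014
  eq          0.1317    0.04264      4.337      1.876
  solve Keq expr → x = -0.007002; check Q = 3.2070e+04
Then change container volume by factor 1.5 (V_new/V_old).
Step 2:
                   G          B          M          J
  init        0.0878    0.02843      2.891      1.251
  Δ            0.018      0.027      0.027     -0.018
  eq          0.1058    0.05543      2.918      1.233
  solve Keq expr → x = -0.009; check Q = 3.2070e+04

Q₀ = 3.1649e+05; Q > K (proceeds reverse)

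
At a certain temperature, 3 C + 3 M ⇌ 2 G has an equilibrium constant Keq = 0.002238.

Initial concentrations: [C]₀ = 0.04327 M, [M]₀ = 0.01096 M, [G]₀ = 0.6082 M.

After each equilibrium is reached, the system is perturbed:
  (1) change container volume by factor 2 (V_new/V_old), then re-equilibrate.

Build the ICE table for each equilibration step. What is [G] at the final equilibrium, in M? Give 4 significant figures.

[G]_eq = 0.004684 M

Q₀ = 3.4682e+09 vs Keq = 0.002238 ⇒ Q>K, reverse
Step 1:
                    C           M           G
  Initial     0.04327     0.01096      0.6082
  Change       0.8624      0.8624     -0.5749
  Equil        0.9057      0.8733     0.03328
  solve Keq expr → x = -0.2875; check Q = 0.002238
Then change container volume by factor 2 (V_new/V_old).
Step 2:
                    C           M           G
  Initial      0.4528      0.4367     0.01664
  Change      0.01793     0.01793    -0.01196
  Equil        0.4708      0.4546    0.004684
  solve Keq expr → x = -0.005978; check Q = 0.002238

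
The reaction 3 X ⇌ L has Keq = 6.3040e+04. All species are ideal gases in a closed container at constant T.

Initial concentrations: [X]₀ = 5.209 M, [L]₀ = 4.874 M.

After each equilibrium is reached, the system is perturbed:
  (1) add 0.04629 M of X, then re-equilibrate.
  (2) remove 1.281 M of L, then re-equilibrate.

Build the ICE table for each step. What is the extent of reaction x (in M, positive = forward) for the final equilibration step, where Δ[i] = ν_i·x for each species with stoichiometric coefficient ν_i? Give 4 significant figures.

Q₀ = 0.03448 vs Keq = 6.3040e+04 ⇒ Q<K, forward
Step 1:
                    X           L
  I             5.209       4.874
  C            -5.162       1.721
  E           0.04712       6.595
  solve Keq expr → x = 1.721; check Q = 6.3040e+04
Then add 0.04629 M of X.
Step 2:
                    X           L
  I           0.09341       6.595
  C          -0.04625     0.01542
  E           0.04716        6.61
  solve Keq expr → x = 0.01542; check Q = 6.3040e+04
Then remove 1.281 M of L.
Step 3:
                    X           L
  I           0.04716       5.329
  C         -0.003264    0.001088
  E           0.04389        5.33
  solve Keq expr → x = 0.001088; check Q = 6.3040e+04

x = 0.001088 M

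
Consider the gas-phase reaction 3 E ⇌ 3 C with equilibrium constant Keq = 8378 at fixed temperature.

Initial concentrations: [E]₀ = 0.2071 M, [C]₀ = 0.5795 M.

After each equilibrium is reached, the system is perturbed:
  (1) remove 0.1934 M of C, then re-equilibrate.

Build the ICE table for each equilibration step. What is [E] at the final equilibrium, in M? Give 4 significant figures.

[E]_eq = 0.02784 M

Q₀ = 21.91 vs Keq = 8378 ⇒ Q<K, forward
Step 1:
                    E           C
  Initial      0.2071      0.5795
  Change      -0.1702      0.1702
  Equil       0.03691      0.7497
  solve Keq expr → x = 0.05673; check Q = 8378
Then remove 0.1934 M of C.
Step 2:
                    E           C
  Initial     0.03691      0.5563
  Change    -0.009075    0.009075
  Equil       0.02784      0.5654
  solve Keq expr → x = 0.003025; check Q = 8378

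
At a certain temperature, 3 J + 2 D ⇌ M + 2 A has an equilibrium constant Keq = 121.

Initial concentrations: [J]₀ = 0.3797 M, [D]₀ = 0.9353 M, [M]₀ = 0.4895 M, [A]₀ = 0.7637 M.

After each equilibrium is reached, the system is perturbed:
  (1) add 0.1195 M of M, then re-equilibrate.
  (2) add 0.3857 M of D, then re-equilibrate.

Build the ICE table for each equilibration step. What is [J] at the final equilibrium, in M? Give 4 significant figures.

[J]_eq = 0.1515 M

Q₀ = 5.962 vs Keq = 121 ⇒ Q<K, forward
Step 1:
                  J         D         M         A
  I          0.3797    0.9353    0.4895    0.7637
  C         -0.2004   -0.1336   0.06681    0.1336
  E          0.1793    0.8017    0.5563    0.8973
  solve Keq expr → x = 0.06681; check Q = 121
Then add 0.1195 M of M.
Step 2:
                  J         D         M         A
  I          0.1793    0.8017    0.6758    0.8973
  C        0.009759  0.006506 -0.003253 -0.006506
  E           0.189    0.8082    0.6726    0.8908
  solve Keq expr → x = -0.003253; check Q = 121
Then add 0.3857 M of D.
Step 3:
                  J         D         M         A
  I           0.189     1.194    0.6726    0.8908
  C        -0.03754  -0.02502   0.01251   0.02502
  E          0.1515     1.169    0.6851    0.9158
  solve Keq expr → x = 0.01251; check Q = 121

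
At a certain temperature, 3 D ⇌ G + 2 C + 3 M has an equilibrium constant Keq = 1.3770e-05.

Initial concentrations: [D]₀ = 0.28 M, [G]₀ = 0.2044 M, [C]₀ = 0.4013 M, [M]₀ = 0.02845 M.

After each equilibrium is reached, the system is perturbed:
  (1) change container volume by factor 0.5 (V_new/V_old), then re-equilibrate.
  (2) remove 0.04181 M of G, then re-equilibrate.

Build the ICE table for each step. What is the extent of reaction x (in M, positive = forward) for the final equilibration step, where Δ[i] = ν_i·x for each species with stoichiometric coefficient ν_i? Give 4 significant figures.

Q₀ = 3.4530e-05 vs Keq = 1.3770e-05 ⇒ Q>K, reverse
Step 1:
                  D         G         C         M
  Initial      0.28    0.2044    0.4013   0.02845
  Change   0.006761 -0.002254 -0.004508 -0.006761
  Equil      0.2868    0.2021    0.3968   0.02169
  solve Keq expr → x = -0.002254; check Q = 1.3770e-05
Then change container volume by factor 0.5 (V_new/V_old).
Step 2:
                  D         G         C         M
  Initial    0.5735    0.4043    0.7936   0.04338
  Change    0.02052  -0.00684  -0.01368  -0.02052
  Equil       0.594    0.3975    0.7799   0.02286
  solve Keq expr → x = -0.00684; check Q = 1.3770e-05
Then remove 0.04181 M of G.
Step 3:
                  D         G         C         M
  Initial     0.594    0.3556    0.7799   0.02286
  Change  -8.1325e-04 2.7108e-04 5.4217e-04 8.1325e-04
  Equil      0.5932    0.3559    0.7804   0.02367
  solve Keq expr → x = 2.7108e-04; check Q = 1.3770e-05

x = 2.7108e-04 M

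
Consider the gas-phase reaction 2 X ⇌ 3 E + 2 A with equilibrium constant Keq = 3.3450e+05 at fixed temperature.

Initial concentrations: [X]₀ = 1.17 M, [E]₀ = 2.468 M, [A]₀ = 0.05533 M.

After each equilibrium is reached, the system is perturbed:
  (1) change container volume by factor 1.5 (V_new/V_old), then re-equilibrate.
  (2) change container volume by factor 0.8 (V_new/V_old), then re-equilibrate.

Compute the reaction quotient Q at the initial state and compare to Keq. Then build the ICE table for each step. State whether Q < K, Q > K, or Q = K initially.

Q₀ = 0.03362; Q < K (proceeds forward)

Q₀ = 0.03362 vs Keq = 3.3450e+05 ⇒ Q<K, forward
Step 1:
                   X          E          A
  I             1.17      2.468    0.05533
  C           -1.152      1.728      1.152
  E          0.01794      4.196      1.207
  solve Keq expr → x = 0.576; check Q = 3.3450e+05
Then change container volume by factor 1.5 (V_new/V_old).
Step 2:
                   X          E          A
  I          0.01196      2.797     0.8049
  C        -0.005379   0.008069   0.005379
  E         0.006583      2.805     0.8103
  solve Keq expr → x = 0.00269; check Q = 3.3450e+05
Then change container volume by factor 0.8 (V_new/V_old).
Step 3:
                   X          E          A
  I         0.008229      3.507      1.013
  C         0.003211  -0.004817  -0.003211
  E          0.01144      3.502       1.01
  solve Keq expr → x = -0.001606; check Q = 3.3450e+05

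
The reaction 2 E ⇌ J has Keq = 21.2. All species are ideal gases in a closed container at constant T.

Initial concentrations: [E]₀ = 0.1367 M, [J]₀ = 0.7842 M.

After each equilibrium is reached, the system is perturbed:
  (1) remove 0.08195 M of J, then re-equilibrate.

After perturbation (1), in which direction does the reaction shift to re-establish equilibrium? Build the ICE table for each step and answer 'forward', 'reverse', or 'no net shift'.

Direction: forward

Q₀ = 41.97 vs Keq = 21.2 ⇒ Q>K, reverse
Step 1:
                  E         J
  I          0.1367    0.7842
  C         0.05239  -0.02619
  E          0.1891     0.758
  solve Keq expr → x = -0.02619; check Q = 21.2
Then remove 0.08195 M of J.
Step 2:
                  E         J
  I          0.1891    0.6761
  C       -0.009864  0.004932
  E          0.1792     0.681
  solve Keq expr → x = 0.004932; check Q = 21.2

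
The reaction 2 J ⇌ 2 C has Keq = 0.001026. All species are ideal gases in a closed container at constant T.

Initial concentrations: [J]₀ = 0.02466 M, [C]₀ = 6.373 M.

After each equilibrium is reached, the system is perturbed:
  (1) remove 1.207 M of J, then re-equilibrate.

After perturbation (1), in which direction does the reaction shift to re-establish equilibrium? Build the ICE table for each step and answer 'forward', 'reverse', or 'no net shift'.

Q₀ = 6.6789e+04 vs Keq = 0.001026 ⇒ Q>K, reverse
Step 1:
                    J           C
  Initial     0.02466       6.373
  Change        6.174      -6.174
  Equil         6.199      0.1986
  solve Keq expr → x = -3.087; check Q = 0.001026
Then remove 1.207 M of J.
Step 2:
                    J           C
  Initial       4.992      0.1986
  Change      0.03746    -0.03746
  Equil          5.03      0.1611
  solve Keq expr → x = -0.01873; check Q = 0.001026

Direction: reverse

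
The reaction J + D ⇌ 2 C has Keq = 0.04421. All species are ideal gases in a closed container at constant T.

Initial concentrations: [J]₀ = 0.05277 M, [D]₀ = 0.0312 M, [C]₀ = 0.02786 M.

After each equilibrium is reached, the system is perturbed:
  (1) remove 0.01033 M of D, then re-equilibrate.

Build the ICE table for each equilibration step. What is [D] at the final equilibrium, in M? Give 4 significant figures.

Q₀ = 0.4714 vs Keq = 0.04421 ⇒ Q>K, reverse
Step 1:
                    J           D           C
  I           0.05277      0.0312     0.02786
  C          0.008721    0.008721    -0.01744
  E           0.06149     0.03992     0.01042
  solve Keq expr → x = -0.008721; check Q = 0.04421
Then remove 0.01033 M of D.
Step 2:
                    J           D           C
  I           0.06149     0.02959     0.01042
  C        6.5125e-04  6.5125e-04   -0.001302
  E           0.06214     0.03024    0.009115
  solve Keq expr → x = -6.5125e-04; check Q = 0.04421

[D]_eq = 0.03024 M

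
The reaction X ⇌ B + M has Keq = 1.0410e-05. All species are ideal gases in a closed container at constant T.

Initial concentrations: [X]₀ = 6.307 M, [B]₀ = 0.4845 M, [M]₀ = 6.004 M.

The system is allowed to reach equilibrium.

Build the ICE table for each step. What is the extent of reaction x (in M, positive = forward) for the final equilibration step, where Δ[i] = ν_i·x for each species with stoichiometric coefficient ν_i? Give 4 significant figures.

x = -0.4845 M

Q₀ = 0.4612 vs Keq = 1.0410e-05 ⇒ Q>K, reverse
Step 1:
                   X          B          M
  init         6.307     0.4845      6.004
  Δ           0.4845    -0.4845    -0.4845
  eq           6.791 1.2809e-05       5.52
  solve Keq expr → x = -0.4845; check Q = 1.0410e-05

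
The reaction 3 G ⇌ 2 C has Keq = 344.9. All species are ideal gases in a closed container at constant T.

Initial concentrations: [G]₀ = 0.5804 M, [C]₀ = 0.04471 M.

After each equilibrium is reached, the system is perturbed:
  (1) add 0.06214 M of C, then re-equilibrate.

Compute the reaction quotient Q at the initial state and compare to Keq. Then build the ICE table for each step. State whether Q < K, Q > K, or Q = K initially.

Q₀ = 0.01022; Q < K (proceeds forward)

Q₀ = 0.01022 vs Keq = 344.9 ⇒ Q<K, forward
Step 1:
                   G          C
  init        0.5804    0.04471
  Δ          -0.5054     0.3369
  eq         0.07502     0.3816
  solve Keq expr → x = 0.1685; check Q = 344.9
Then add 0.06214 M of C.
Step 2:
                   G          C
  init       0.07502     0.4438
  Δ         0.007328  -0.004885
  eq         0.08235     0.4389
  solve Keq expr → x = -0.002443; check Q = 344.9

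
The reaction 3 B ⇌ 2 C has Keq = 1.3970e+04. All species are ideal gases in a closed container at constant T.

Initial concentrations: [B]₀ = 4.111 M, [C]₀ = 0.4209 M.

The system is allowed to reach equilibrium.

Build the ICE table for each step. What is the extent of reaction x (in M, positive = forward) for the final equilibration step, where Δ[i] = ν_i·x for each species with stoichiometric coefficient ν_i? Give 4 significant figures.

x = 1.341 M

Q₀ = 0.00255 vs Keq = 1.3970e+04 ⇒ Q<K, forward
Step 1:
                   B          C
  Initial      4.111     0.4209
  Change      -4.023      2.682
  Equil      0.08833      3.103
  solve Keq expr → x = 1.341; check Q = 1.3970e+04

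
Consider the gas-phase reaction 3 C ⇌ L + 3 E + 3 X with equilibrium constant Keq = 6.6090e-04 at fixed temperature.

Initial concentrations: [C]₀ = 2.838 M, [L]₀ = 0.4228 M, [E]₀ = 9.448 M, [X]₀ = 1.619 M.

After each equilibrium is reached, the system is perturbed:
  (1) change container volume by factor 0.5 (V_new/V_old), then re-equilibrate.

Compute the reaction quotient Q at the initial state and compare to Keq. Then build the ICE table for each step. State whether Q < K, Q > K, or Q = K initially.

Q₀ = 66.2 vs Keq = 6.6090e-04 ⇒ Q>K, reverse
Step 1:
                   C          L          E          X
  Initial      2.838     0.4228      9.448      1.619
  Change       1.263     -0.421     -1.263     -1.263
  Equil        4.101    0.00184      8.185     0.3561
  solve Keq expr → x = -0.421; check Q = 6.6090e-04
Then change container volume by factor 0.5 (V_new/V_old).
Step 2:
                   C          L          E          X
  Initial      8.202   0.003681      16.37     0.7122
  Change     0.01032  -0.003439   -0.01032   -0.01032
  Equil        8.212 2.4170e-04      16.36     0.7019
  solve Keq expr → x = -0.003439; check Q = 6.6090e-04

Q₀ = 66.2; Q > K (proceeds reverse)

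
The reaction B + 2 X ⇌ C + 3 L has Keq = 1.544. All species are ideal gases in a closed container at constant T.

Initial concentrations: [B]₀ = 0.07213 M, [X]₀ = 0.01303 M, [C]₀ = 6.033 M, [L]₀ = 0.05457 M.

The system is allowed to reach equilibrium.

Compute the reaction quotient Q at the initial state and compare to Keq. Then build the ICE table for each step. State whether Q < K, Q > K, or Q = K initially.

Q₀ = 80.06; Q > K (proceeds reverse)

Q₀ = 80.06 vs Keq = 1.544 ⇒ Q>K, reverse
Step 1:
                  B         X         C         L
  init      0.07213   0.01303     6.033   0.05457
  Δ        0.009097   0.01819 -0.009097  -0.02729
  eq        0.08123   0.03122     6.024   0.02728
  solve Keq expr → x = -0.009097; check Q = 1.544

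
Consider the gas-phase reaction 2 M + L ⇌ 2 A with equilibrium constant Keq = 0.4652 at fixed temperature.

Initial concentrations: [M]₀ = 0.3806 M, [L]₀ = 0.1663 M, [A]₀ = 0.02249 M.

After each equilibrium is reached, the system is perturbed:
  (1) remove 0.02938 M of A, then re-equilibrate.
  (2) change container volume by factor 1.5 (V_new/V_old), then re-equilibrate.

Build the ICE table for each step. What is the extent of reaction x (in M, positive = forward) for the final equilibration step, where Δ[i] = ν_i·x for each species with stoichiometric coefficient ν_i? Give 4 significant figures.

x = -0.003383 M

Q₀ = 0.021 vs Keq = 0.4652 ⇒ Q<K, forward
Step 1:
                  M         L         A
  Initial    0.3806    0.1663   0.02249
  Change   -0.05874  -0.02937   0.05874
  Equil      0.3219    0.1369   0.08123
  solve Keq expr → x = 0.02937; check Q = 0.4652
Then remove 0.02938 M of A.
Step 2:
                  M         L         A
  Initial    0.3219    0.1369   0.05185
  Change   -0.02108  -0.01054   0.02108
  Equil      0.3008    0.1264   0.07293
  solve Keq expr → x = 0.01054; check Q = 0.4652
Then change container volume by factor 1.5 (V_new/V_old).
Step 3:
                  M         L         A
  Initial    0.2005   0.08426   0.04862
  Change   0.006767  0.003383 -0.006767
  Equil      0.2073   0.08764   0.04185
  solve Keq expr → x = -0.003383; check Q = 0.4652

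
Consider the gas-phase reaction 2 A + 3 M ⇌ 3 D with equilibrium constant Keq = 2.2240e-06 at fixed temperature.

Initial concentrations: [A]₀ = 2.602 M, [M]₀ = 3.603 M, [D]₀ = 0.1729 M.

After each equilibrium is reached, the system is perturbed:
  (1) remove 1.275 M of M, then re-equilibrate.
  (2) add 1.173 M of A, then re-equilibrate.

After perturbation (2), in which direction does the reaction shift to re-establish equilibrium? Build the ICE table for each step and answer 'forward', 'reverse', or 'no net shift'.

Direction: forward

Q₀ = 1.6322e-05 vs Keq = 2.2240e-06 ⇒ Q>K, reverse
Step 1:
                   A          M          D
  Initial      2.602      3.603     0.1729
  Change     0.05379    0.08069   -0.08069
  Equil        2.656      3.684    0.09221
  solve Keq expr → x = -0.0269; check Q = 2.2240e-06
Then remove 1.275 M of M.
Step 2:
                   A          M          D
  Initial      2.656      2.409    0.09221
  Change     0.02055    0.03083   -0.03083
  Equil        2.676       2.44    0.06138
  solve Keq expr → x = -0.01028; check Q = 2.2240e-06
Then add 1.173 M of A.
Step 3:
                   A          M          D
  Initial      3.849       2.44    0.06138
  Change    -0.01078   -0.01617    0.01617
  Equil        3.839      2.423    0.07755
  solve Keq expr → x = 0.005389; check Q = 2.2240e-06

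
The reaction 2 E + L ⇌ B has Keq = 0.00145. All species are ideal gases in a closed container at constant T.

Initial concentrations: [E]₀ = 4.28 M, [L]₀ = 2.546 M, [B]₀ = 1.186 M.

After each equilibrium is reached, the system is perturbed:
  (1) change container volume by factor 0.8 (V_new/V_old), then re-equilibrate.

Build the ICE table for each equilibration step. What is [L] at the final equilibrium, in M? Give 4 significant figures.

Q₀ = 0.02543 vs Keq = 0.00145 ⇒ Q>K, reverse
Step 1:
                    E           L           B
  Initial        4.28       2.546       1.186
  Change        1.972      0.9858     -0.9858
  Equil         6.252       3.532      0.2002
  solve Keq expr → x = -0.9858; check Q = 0.00145
Then change container volume by factor 0.8 (V_new/V_old).
Step 2:
                    E           L           B
  Initial       7.815       4.415      0.2502
  Change      -0.2197     -0.1099      0.1099
  Equil         7.595       4.305      0.3601
  solve Keq expr → x = 0.1099; check Q = 0.00145

[L]_eq = 4.305 M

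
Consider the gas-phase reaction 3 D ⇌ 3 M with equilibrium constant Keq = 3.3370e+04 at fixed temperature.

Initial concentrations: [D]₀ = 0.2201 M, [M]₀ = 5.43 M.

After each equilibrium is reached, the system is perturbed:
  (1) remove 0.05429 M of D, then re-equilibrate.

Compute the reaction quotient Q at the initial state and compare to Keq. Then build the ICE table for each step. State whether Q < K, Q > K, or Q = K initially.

Q₀ = 1.5015e+04 vs Keq = 3.3370e+04 ⇒ Q<K, forward
Step 1:
                    D           M
  Initial      0.2201        5.43
  Change     -0.04989     0.04989
  Equil        0.1702        5.48
  solve Keq expr → x = 0.01663; check Q = 3.3370e+04
Then remove 0.05429 M of D.
Step 2:
                    D           M
  Initial      0.1159        5.48
  Change      0.05265    -0.05265
  Equil        0.1686       5.427
  solve Keq expr → x = -0.01755; check Q = 3.3370e+04

Q₀ = 1.5015e+04; Q < K (proceeds forward)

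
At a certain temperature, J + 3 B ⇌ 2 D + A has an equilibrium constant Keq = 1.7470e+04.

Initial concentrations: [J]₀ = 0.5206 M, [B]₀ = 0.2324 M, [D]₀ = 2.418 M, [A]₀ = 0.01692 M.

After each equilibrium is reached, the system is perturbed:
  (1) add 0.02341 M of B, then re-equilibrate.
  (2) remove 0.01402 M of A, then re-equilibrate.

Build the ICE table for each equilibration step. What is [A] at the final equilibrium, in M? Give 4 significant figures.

[A]_eq = 0.07492 M

Q₀ = 15.14 vs Keq = 1.7470e+04 ⇒ Q<K, forward
Step 1:
                   J          B          D          A
  Initial     0.5206     0.2324      2.418    0.01692
  Change    -0.06401     -0.192      0.128    0.06401
  Equil       0.4566    0.04037      2.546    0.08093
  solve Keq expr → x = 0.06401; check Q = 1.7470e+04
Then add 0.02341 M of B.
Step 2:
                   J          B          D          A
  Initial     0.4566    0.06378      2.546    0.08093
  Change   -0.007284   -0.02185    0.01457   0.007284
  Equil       0.4493    0.04192      2.561    0.08822
  solve Keq expr → x = 0.007284; check Q = 1.7470e+04
Then remove 0.01402 M of A.
Step 3:
                   J          B          D          A
  Initial     0.4493    0.04192      2.561     0.0742
  Change  -7.2823e-04  -0.002185   0.001456 7.2823e-04
  Equil       0.4486    0.03974      2.562    0.07492
  solve Keq expr → x = 7.2823e-04; check Q = 1.7470e+04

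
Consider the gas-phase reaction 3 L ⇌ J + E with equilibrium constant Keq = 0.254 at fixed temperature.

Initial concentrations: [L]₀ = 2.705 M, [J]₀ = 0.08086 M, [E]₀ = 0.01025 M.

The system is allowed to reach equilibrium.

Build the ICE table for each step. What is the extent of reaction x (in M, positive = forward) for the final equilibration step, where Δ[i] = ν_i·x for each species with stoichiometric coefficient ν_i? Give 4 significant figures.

x = 0.5356 M

Q₀ = 4.1875e-05 vs Keq = 0.254 ⇒ Q<K, forward
Step 1:
                   L          J          E
  init         2.705    0.08086    0.01025
  Δ           -1.607     0.5356     0.5356
  eq           1.098     0.6164     0.5458
  solve Keq expr → x = 0.5356; check Q = 0.254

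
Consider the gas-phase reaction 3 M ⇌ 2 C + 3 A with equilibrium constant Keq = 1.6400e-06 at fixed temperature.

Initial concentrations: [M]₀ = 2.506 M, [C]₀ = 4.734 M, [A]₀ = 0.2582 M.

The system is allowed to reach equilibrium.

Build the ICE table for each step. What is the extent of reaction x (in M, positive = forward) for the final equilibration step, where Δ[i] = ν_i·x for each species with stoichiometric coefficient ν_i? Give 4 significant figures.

Q₀ = 0.02451 vs Keq = 1.6400e-06 ⇒ Q>K, reverse
Step 1:
                   M          C          A
  Initial      2.506      4.734     0.2582
  Change      0.2464    -0.1643    -0.2464
  Equil        2.752       4.57    0.01179
  solve Keq expr → x = -0.08214; check Q = 1.6400e-06

x = -0.08214 M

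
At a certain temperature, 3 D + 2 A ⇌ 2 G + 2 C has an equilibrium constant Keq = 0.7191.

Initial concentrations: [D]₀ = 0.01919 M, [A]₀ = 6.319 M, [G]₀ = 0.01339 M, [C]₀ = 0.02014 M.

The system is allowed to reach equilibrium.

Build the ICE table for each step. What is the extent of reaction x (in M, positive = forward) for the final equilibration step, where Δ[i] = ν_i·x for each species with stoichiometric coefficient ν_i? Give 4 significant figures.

Q₀ = 2.5773e-04 vs Keq = 0.7191 ⇒ Q<K, forward
Step 1:
                  D         A         G         C
  Initial   0.01919     6.319   0.01339   0.02014
  Change   -0.01647  -0.01098   0.01098   0.01098
  Equil    0.002719     6.308   0.02437   0.03112
  solve Keq expr → x = 0.00549; check Q = 0.7191

x = 0.00549 M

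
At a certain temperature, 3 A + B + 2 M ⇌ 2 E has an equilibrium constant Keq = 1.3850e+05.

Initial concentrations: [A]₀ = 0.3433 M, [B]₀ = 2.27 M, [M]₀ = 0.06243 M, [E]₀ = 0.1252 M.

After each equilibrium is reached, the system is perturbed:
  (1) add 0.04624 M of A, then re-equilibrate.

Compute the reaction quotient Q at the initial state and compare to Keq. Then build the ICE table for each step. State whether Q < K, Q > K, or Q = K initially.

Q₀ = 43.79 vs Keq = 1.3850e+05 ⇒ Q<K, forward
Step 1:
                  A         B         M         E
  init       0.3433      2.27   0.06243    0.1252
  Δ        -0.08974  -0.02991  -0.05983   0.05983
  eq         0.2536      2.24  0.002602     0.185
  solve Keq expr → x = 0.02991; check Q = 1.3850e+05
Then add 0.04624 M of A.
Step 2:
                  A         B         M         E
  init       0.2998      2.24  0.002602     0.185
  Δ       -8.4478e-04 -2.8159e-04 -5.6319e-04 5.6319e-04
  eq          0.299      2.24  0.002039    0.1856
  solve Keq expr → x = 2.8159e-04; check Q = 1.3850e+05

Q₀ = 43.79; Q < K (proceeds forward)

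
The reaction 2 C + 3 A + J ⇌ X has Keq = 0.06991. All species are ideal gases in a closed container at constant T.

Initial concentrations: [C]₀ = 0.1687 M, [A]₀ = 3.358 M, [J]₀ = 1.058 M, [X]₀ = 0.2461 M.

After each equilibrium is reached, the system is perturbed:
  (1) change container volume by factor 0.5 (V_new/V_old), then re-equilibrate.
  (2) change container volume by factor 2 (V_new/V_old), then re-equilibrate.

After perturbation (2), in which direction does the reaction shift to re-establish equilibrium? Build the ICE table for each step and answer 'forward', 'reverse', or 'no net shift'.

Direction: reverse

Q₀ = 0.2159 vs Keq = 0.06991 ⇒ Q>K, reverse
Step 1:
                  C         A         J         X
  init       0.1687     3.358     1.058    0.2461
  Δ         0.08257    0.1239   0.04128  -0.04128
  eq         0.2513     3.482     1.099    0.2048
  solve Keq expr → x = -0.04128; check Q = 0.06991
Then change container volume by factor 0.5 (V_new/V_old).
Step 2:
                  C         A         J         X
  init       0.5025     6.964     2.199    0.4096
  Δ         -0.3753   -0.5629   -0.1876    0.1876
  eq         0.1273     6.401     2.011    0.5973
  solve Keq expr → x = 0.1876; check Q = 0.06991
Then change container volume by factor 2 (V_new/V_old).
Step 3:
                  C         A         J         X
  init      0.06364       3.2     1.005    0.2986
  Δ          0.1876    0.2814   0.09381  -0.09381
  eq         0.2513     3.482     1.099    0.2048
  solve Keq expr → x = -0.09381; check Q = 0.06991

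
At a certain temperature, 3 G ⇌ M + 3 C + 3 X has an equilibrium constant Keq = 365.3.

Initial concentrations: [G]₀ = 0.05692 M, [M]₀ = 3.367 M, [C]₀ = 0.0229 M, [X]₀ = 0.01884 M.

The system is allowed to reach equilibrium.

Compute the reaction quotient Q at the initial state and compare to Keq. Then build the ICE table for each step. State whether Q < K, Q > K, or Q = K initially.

Q₀ = 1.4662e-06; Q < K (proceeds forward)

Q₀ = 1.4662e-06 vs Keq = 365.3 ⇒ Q<K, forward
Step 1:
                   G          M          C          X
  I          0.05692      3.367     0.0229    0.01884
  C         -0.05569    0.01856    0.05569    0.05569
  E          0.00123      3.386    0.07859    0.07453
  solve Keq expr → x = 0.01856; check Q = 365.3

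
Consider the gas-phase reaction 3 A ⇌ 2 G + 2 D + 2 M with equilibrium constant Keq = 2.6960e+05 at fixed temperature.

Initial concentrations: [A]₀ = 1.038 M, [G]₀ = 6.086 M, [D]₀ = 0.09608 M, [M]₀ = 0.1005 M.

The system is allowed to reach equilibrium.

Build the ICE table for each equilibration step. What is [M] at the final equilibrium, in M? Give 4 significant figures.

Q₀ = 0.003088 vs Keq = 2.6960e+05 ⇒ Q<K, forward
Step 1:
                  A         G         D         M
  init        1.038     6.086   0.09608    0.1005
  Δ         -0.9993    0.6662    0.6662    0.6662
  eq        0.03866     6.752    0.7623    0.7667
  solve Keq expr → x = 0.3331; check Q = 2.6960e+05

[M]_eq = 0.7667 M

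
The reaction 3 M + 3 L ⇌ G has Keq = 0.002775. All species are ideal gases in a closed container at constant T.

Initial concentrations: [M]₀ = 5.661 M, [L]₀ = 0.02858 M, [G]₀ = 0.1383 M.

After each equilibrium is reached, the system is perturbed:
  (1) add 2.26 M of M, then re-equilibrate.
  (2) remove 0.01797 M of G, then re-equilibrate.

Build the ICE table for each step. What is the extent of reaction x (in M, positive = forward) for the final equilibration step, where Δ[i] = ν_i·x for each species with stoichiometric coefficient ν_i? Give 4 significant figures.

x = 0.007983 M

Q₀ = 32.66 vs Keq = 0.002775 ⇒ Q>K, reverse
Step 1:
                    M           L           G
  Initial       5.661     0.02858      0.1383
  Change       0.3314      0.3314     -0.1105
  Equil         5.992      0.3599     0.02785
  solve Keq expr → x = -0.1105; check Q = 0.002775
Then add 2.26 M of M.
Step 2:
                    M           L           G
  Initial       8.252      0.3599     0.02785
  Change     -0.05137    -0.05137     0.01712
  Equil         8.201      0.3086     0.04497
  solve Keq expr → x = 0.01712; check Q = 0.002775
Then remove 0.01797 M of G.
Step 3:
                    M           L           G
  Initial       8.201      0.3086       0.027
  Change     -0.02395    -0.02395    0.007983
  Equil         8.177      0.2846     0.03498
  solve Keq expr → x = 0.007983; check Q = 0.002775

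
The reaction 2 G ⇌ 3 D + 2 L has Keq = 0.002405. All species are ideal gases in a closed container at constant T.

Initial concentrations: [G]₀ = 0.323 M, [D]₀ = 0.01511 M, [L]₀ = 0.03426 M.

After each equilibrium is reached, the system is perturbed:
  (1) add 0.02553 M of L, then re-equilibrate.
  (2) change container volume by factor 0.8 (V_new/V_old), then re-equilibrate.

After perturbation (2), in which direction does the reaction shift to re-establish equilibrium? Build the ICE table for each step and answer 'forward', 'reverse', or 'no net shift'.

Q₀ = 3.8812e-08 vs Keq = 0.002405 ⇒ Q<K, forward
Step 1:
                  G         D         L
  Initial     0.323   0.01511   0.03426
  Change    -0.1078    0.1617    0.1078
  Equil      0.2152    0.1768     0.142
  solve Keq expr → x = 0.05388; check Q = 0.002405
Then add 0.02553 M of L.
Step 2:
                  G         D         L
  Initial    0.2152    0.1768    0.1676
  Change   0.006949  -0.01042 -0.006949
  Equil      0.2222    0.1663    0.1606
  solve Keq expr → x = -0.003475; check Q = 0.002405
Then change container volume by factor 0.8 (V_new/V_old).
Step 3:
                  G         D         L
  Initial    0.2777    0.2079    0.2008
  Change    0.01655  -0.02483  -0.01655
  Equil      0.2943    0.1831    0.1842
  solve Keq expr → x = -0.008277; check Q = 0.002405

Direction: reverse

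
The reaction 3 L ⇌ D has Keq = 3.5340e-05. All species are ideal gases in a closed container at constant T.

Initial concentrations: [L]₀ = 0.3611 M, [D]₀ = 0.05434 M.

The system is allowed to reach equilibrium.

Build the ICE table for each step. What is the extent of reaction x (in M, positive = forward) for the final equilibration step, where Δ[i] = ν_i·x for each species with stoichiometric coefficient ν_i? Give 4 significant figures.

x = -0.05433 M

Q₀ = 1.154 vs Keq = 3.5340e-05 ⇒ Q>K, reverse
Step 1:
                    L           D
  Initial      0.3611     0.05434
  Change        0.163    -0.05433
  Equil        0.5241  5.0877e-06
  solve Keq expr → x = -0.05433; check Q = 3.5340e-05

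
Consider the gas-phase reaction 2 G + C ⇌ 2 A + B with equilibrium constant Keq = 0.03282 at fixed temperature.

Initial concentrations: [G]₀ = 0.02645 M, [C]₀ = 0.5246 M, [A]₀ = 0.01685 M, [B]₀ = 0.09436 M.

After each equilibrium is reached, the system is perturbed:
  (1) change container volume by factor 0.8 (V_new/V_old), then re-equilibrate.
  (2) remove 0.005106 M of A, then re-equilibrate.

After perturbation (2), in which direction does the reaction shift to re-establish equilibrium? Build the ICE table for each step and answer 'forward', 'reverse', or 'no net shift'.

Direction: forward

Q₀ = 0.073 vs Keq = 0.03282 ⇒ Q>K, reverse
Step 1:
                  G         C         A         B
  init      0.02645    0.5246   0.01685   0.09436
  Δ        0.003782  0.001891 -0.003782 -0.001891
  eq        0.03023    0.5265   0.01307   0.09247
  solve Keq expr → x = -0.001891; check Q = 0.03282
Then change container volume by factor 0.8 (V_new/V_old).
Step 2:
                  G         C         A         B
  init      0.03779    0.6581   0.01634    0.1156
  Δ               0         0         0         0
  eq        0.03779    0.6581   0.01634    0.1156
  solve Keq expr → x = 0; check Q = 0.03282
Then remove 0.005106 M of A.
Step 3:
                  G         C         A         B
  init      0.03779    0.6581   0.01123    0.1156
  Δ       -0.003474 -0.001737  0.003474  0.001737
  eq        0.03431    0.6564    0.0147    0.1173
  solve Keq expr → x = 0.001737; check Q = 0.03282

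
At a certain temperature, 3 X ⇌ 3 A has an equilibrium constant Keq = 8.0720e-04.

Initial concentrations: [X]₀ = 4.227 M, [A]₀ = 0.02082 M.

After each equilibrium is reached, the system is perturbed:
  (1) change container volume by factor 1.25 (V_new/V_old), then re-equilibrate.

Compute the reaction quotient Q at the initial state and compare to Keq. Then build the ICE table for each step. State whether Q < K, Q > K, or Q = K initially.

Q₀ = 1.1949e-07 vs Keq = 8.0720e-04 ⇒ Q<K, forward
Step 1:
                    X           A
  init          4.227     0.02082
  Δ            -0.341       0.341
  eq            3.886      0.3618
  solve Keq expr → x = 0.1137; check Q = 8.0720e-04
Then change container volume by factor 1.25 (V_new/V_old).
Step 2:
                    X           A
  init          3.109      0.2895
  Δ                 0           0
  eq            3.109      0.2895
  solve Keq expr → x = 0; check Q = 8.0720e-04

Q₀ = 1.1949e-07; Q < K (proceeds forward)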